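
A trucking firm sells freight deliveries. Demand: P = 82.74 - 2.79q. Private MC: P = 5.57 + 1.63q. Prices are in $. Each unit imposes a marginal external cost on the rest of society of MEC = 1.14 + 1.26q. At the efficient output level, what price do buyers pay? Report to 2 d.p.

P = $45.39

Social marginal cost = private MC + MEC = 6.71 + 2.89q.
Set SMC = demand: 6.71 + 2.89q = 82.74 - 2.79q → q* = 13.3856.
Consumer price on the demand curve at q*: 82.74 − 2.79×13.3856 = 45.3942.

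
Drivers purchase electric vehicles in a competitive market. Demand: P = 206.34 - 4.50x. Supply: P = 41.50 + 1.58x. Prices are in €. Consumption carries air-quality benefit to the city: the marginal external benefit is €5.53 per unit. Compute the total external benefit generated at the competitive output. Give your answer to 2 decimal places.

Market equilibrium (private): 41.50 + 1.58x = 206.34 - 4.50x → x_m = 27.1118.
Total external benefit = MEB × x_m = 5.53 × 27.1118 = 149.9283.

€149.93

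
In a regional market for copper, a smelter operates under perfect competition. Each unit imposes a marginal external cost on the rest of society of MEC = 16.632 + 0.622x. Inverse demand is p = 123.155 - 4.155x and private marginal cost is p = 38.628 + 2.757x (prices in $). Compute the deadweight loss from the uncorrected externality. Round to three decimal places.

Market equilibrium (private): 38.628 + 2.757x = 123.155 - 4.155x → x_m = 12.2290.
Social marginal cost = private MC + MEC = 55.260 + 3.379x.
Set SMC = demand: 55.260 + 3.379x = 123.155 - 4.155x → x* = 9.0118.
Between x* and x_m the wedge SMC − demand runs linearly from 0 to MEC(x_m), so the loss is a triangle.
DWL = ½ × 3.2172 × 24.2385 = 38.9901.

DWL = $38.990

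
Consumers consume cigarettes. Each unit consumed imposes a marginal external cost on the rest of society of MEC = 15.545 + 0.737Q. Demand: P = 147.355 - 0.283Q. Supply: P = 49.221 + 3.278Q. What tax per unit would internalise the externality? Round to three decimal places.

tax = 29.707 per unit

Social marginal benefit = demand − MEC = 131.810 - 1.020Q.
Set SMB = MC: 131.810 - 1.020Q = 49.221 + 3.278Q → Q* = 19.2157.
The Pigouvian tax equals MEC at Q*: 15.545 + 0.737×19.2157 = 29.7070.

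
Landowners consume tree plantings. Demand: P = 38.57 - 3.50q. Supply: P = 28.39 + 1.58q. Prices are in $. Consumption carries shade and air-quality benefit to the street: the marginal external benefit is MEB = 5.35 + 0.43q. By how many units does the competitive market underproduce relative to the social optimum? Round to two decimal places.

1.34 units

Market equilibrium (private): 28.39 + 1.58q = 38.57 - 3.50q → q_m = 2.0039.
Social marginal benefit = demand + MEB = 43.92 - 3.07q.
Set SMB = MC: 43.92 - 3.07q = 28.39 + 1.58q → q* = 3.3398.
Gap = |2.0039 − 3.3398| = 1.3359.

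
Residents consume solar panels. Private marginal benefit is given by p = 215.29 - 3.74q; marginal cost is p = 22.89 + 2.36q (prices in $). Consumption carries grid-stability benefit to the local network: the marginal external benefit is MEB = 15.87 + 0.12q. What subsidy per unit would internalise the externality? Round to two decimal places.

Social marginal benefit = demand + MEB = 231.16 - 3.62q.
Set SMB = MC: 231.16 - 3.62q = 22.89 + 2.36q → q* = 34.8278.
The Pigouvian subsidy equals MEB at q*: 15.87 + 0.12×34.8278 = 20.0493.

subsidy = $20.05 per unit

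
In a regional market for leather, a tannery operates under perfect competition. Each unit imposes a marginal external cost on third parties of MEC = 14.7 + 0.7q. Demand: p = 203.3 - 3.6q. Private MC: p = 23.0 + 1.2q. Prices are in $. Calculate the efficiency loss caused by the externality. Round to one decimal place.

Market equilibrium (private): 23.0 + 1.2q = 203.3 - 3.6q → q_m = 37.5625.
Social marginal cost = private MC + MEC = 37.7 + 1.9q.
Set SMC = demand: 37.7 + 1.9q = 203.3 - 3.6q → q* = 30.1091.
Between q* and q_m the wedge SMC − demand runs linearly from 0 to MEC(q_m), so the loss is a triangle.
DWL = ½ × 7.4534 × 40.9938 = 152.7716.

DWL = $152.8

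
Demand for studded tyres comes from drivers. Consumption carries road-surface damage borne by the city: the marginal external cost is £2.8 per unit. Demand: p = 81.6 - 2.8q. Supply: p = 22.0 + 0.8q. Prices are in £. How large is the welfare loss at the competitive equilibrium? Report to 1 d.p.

DWL = £1.1

Market equilibrium (private): 22.0 + 0.8q = 81.6 - 2.8q → q_m = 16.5556.
Social marginal benefit = demand − MEC = 78.8 - 2.8q.
Set SMB = MC: 78.8 - 2.8q = 22.0 + 0.8q → q* = 15.7778.
The loss is the area between SMB and MC from q* to q_m; with linear curves that's a triangle of height MEC(q_m).
DWL = ½ × 0.7778 × 2.8000 = 1.0889.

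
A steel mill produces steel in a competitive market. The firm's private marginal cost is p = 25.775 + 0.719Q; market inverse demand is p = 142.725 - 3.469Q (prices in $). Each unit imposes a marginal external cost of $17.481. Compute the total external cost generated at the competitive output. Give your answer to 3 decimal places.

$488.157

Market equilibrium (private): 25.775 + 0.719Q = 142.725 - 3.469Q → Q_m = 27.9250.
Total external cost = MEC × Q_m = 17.481 × 27.9250 = 488.1569.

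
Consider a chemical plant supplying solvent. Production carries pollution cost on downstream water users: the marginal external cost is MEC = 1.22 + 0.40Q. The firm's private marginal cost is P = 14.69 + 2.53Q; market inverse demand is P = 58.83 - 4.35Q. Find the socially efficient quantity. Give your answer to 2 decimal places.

Q* = 5.90

Social marginal cost = private MC + MEC = 15.91 + 2.93Q.
Set SMC = demand: 15.91 + 2.93Q = 58.83 - 4.35Q → Q* = 5.8956.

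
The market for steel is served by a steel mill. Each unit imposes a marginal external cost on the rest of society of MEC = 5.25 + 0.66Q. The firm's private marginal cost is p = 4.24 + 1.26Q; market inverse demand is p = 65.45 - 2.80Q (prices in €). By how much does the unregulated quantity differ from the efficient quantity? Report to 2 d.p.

Market equilibrium (private): 4.24 + 1.26Q = 65.45 - 2.80Q → Q_m = 15.0764.
Social marginal cost = private MC + MEC = 9.49 + 1.92Q.
Set SMC = demand: 9.49 + 1.92Q = 65.45 - 2.80Q → Q* = 11.8559.
Gap = |15.0764 − 11.8559| = 3.2205.

3.22 units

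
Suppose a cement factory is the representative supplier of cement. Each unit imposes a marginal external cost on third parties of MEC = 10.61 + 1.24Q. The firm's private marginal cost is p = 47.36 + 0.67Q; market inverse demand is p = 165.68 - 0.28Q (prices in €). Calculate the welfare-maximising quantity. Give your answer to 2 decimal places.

Social marginal cost = private MC + MEC = 57.97 + 1.91Q.
Set SMC = demand: 57.97 + 1.91Q = 165.68 - 0.28Q → Q* = 49.1826.

Q* = 49.18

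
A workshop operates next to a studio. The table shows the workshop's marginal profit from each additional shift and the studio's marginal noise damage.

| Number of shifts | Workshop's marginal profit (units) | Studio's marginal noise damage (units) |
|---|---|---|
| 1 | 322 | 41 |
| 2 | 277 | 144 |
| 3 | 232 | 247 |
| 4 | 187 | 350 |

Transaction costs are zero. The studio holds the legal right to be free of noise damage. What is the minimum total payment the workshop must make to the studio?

185

Efficient level: marginal profit ≥ marginal noise damage through level 2, so k* = 2.
With the studio holding the right, the workshop must at least compensate total damage at k*: 41 + 144 = 185.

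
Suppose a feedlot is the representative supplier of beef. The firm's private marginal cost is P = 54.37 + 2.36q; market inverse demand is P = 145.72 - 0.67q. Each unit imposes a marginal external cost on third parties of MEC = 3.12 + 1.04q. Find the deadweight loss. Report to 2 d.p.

Market equilibrium (private): 54.37 + 2.36q = 145.72 - 0.67q → q_m = 30.1485.
Social marginal cost = private MC + MEC = 57.49 + 3.40q.
Set SMC = demand: 57.49 + 3.40q = 145.72 - 0.67q → q* = 21.6781.
Height of the DWL triangle at q_m is SMC(q_m) − demand(q_m) = MEC(q_m) = 34.4745.
DWL = ½ × 8.4704 × 34.4745 = 146.0064.

DWL = 146.01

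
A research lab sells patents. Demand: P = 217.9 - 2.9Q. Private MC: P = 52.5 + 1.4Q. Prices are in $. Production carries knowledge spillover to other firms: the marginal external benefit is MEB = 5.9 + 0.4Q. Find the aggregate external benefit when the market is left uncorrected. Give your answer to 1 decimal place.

$522.9

Market equilibrium (private): 52.5 + 1.4Q = 217.9 - 2.9Q → Q_m = 38.4651.
Total external benefit = ∫₀^{Q_m} (5.9 + 0.4Q) dQ = 5.9×38.4651 + ½×0.4×38.4651² = 522.8569.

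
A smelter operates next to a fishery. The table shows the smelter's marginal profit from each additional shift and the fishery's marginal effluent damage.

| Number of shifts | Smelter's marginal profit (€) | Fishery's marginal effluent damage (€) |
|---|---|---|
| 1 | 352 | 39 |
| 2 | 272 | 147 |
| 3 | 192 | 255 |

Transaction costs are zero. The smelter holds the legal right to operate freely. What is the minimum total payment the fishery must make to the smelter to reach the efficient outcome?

Left alone the smelter would choose level 3 (marginal profit stays positive).
Efficient level: k* = 2 (marginal profit ≥ marginal effluent damage through 2).
The fishery must at least cover the smelter's forgone profit from cutting 3→2: 192 = 192.

€192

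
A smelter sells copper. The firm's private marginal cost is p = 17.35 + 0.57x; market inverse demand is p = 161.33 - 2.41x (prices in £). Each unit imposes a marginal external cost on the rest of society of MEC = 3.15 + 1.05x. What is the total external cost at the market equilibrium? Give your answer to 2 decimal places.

£1377.74

Market equilibrium (private): 17.35 + 0.57x = 161.33 - 2.41x → x_m = 48.3154.
Total external cost = ∫₀^{x_m} (3.15 + 1.05x) dx = 3.15×48.3154 + ½×1.05×48.3154² = 1377.7419.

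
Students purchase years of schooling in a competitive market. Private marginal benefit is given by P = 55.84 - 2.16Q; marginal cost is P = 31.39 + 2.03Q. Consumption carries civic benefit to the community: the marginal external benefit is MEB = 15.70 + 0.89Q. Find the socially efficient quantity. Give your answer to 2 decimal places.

Social marginal benefit = demand + MEB = 71.54 - 1.27Q.
Set SMB = MC: 71.54 - 1.27Q = 31.39 + 2.03Q → Q* = 12.1667.

Q* = 12.17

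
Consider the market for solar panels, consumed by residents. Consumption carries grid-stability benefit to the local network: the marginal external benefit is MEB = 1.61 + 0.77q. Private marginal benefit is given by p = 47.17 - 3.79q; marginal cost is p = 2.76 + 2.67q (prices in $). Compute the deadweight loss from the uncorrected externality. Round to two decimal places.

DWL = $4.19

Market equilibrium (private): 2.76 + 2.67q = 47.17 - 3.79q → q_m = 6.8746.
Social marginal benefit = demand + MEB = 48.78 - 3.02q.
Set SMB = MC: 48.78 - 3.02q = 2.76 + 2.67q → q* = 8.0879.
The loss is the area between SMB and MC from q* to q_m; with linear curves that's a triangle of height MEB(q_m).
DWL = ½ × 1.2133 × 6.9035 = 4.1880.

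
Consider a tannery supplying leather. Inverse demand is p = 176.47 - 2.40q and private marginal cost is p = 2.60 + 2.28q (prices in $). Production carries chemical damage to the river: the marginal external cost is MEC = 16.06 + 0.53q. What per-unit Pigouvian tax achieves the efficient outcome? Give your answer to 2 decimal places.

Social marginal cost = private MC + MEC = 18.66 + 2.81q.
Set SMC = demand: 18.66 + 2.81q = 176.47 - 2.40q → q* = 30.2898.
The Pigouvian tax equals MEC at q*: 16.06 + 0.53×30.2898 = 32.1136.

tax = $32.11 per unit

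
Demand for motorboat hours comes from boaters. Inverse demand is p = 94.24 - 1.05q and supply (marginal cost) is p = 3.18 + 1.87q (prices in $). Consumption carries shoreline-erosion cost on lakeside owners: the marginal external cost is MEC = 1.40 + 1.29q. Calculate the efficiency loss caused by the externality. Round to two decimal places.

DWL = $205.81

Market equilibrium (private): 3.18 + 1.87q = 94.24 - 1.05q → q_m = 31.1849.
Social marginal benefit = demand − MEC = 92.84 - 2.34q.
Set SMB = MC: 92.84 - 2.34q = 3.18 + 1.87q → q* = 21.2969.
Between q* and q_m the wedge MC − SMB runs linearly from 0 to MEC(q_m), so the loss is a triangle.
DWL = ½ × 9.8880 × 41.6286 = 205.8118.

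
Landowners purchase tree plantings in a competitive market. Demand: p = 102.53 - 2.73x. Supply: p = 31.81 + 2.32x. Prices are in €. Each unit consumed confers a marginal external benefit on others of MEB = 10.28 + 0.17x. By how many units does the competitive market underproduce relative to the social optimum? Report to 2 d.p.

Market equilibrium (private): 31.81 + 2.32x = 102.53 - 2.73x → x_m = 14.0040.
Social marginal benefit = demand + MEB = 112.81 - 2.56x.
Set SMB = MC: 112.81 - 2.56x = 31.81 + 2.32x → x* = 16.5984.
Gap = |14.0040 − 16.5984| = 2.5944.

2.59 units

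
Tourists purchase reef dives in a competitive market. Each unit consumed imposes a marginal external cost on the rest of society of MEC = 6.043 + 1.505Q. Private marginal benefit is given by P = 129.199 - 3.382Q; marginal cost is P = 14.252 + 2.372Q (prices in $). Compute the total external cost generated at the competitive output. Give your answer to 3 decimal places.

$421.025

Market equilibrium (private): 14.252 + 2.372Q = 129.199 - 3.382Q → Q_m = 19.9769.
Total external cost = ∫₀^{Q_m} (6.043 + 1.505Q) dQ = 6.043×19.9769 + ½×1.505×19.9769² = 421.0255.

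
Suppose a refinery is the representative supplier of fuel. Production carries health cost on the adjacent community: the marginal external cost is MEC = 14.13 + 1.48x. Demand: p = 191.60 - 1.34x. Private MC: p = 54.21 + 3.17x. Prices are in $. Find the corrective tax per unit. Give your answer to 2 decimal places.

Social marginal cost = private MC + MEC = 68.34 + 4.65x.
Set SMC = demand: 68.34 + 4.65x = 191.60 - 1.34x → x* = 20.5776.
The Pigouvian tax equals MEC at x*: 14.13 + 1.48×20.5776 = 44.5848.

tax = $44.58 per unit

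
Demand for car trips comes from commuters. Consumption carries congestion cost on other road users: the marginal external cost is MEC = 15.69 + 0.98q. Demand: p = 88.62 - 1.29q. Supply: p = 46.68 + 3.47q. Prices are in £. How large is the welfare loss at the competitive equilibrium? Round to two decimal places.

Market equilibrium (private): 46.68 + 3.47q = 88.62 - 1.29q → q_m = 8.8109.
Social marginal benefit = demand − MEC = 72.93 - 2.27q.
Set SMB = MC: 72.93 - 2.27q = 46.68 + 3.47q → q* = 4.5732.
The loss is the area between SMB and MC from q* to q_m; with linear curves that's a triangle of height MEC(q_m).
DWL = ½ × 4.2377 × 24.3247 = 51.5404.

DWL = £51.54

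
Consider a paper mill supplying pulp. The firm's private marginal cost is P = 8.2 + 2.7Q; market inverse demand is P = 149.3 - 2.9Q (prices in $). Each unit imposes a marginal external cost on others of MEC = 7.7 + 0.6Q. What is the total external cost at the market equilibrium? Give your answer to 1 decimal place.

$384.5

Market equilibrium (private): 8.2 + 2.7Q = 149.3 - 2.9Q → Q_m = 25.1964.
Total external cost = ∫₀^{Q_m} (7.7 + 0.6Q) dQ = 7.7×25.1964 + ½×0.6×25.1964² = 384.4699.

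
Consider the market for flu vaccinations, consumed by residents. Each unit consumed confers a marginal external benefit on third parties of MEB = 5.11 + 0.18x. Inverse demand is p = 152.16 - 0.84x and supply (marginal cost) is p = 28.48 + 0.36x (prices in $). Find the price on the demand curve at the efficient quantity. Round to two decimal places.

P = $46.10

Social marginal benefit = demand + MEB = 157.27 - 0.66x.
Set SMB = MC: 157.27 - 0.66x = 28.48 + 0.36x → x* = 126.2647.
Consumer price on the demand curve at x*: 152.16 − 0.84×126.2647 = 46.0977.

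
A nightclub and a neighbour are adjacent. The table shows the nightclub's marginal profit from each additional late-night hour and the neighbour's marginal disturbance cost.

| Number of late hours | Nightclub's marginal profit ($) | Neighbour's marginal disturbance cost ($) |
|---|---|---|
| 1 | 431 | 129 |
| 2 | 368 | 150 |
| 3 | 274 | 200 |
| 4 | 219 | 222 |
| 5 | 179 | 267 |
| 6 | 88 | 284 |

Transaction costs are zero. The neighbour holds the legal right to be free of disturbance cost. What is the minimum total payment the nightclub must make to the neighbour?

Efficient level: marginal profit ≥ marginal disturbance cost through level 3, so k* = 3.
With the neighbour holding the right, the nightclub must at least compensate total damage at k*: 129 + 150 + 200 = 479.

$479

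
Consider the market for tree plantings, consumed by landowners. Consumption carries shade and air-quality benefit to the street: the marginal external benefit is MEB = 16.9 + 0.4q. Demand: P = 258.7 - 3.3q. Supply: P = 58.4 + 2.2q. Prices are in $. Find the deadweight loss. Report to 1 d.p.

Market equilibrium (private): 58.4 + 2.2q = 258.7 - 3.3q → q_m = 36.4182.
Social marginal benefit = demand + MEB = 275.6 - 2.9q.
Set SMB = MC: 275.6 - 2.9q = 58.4 + 2.2q → q* = 42.5882.
The loss is the area between SMB and MC from q* to q_m; with linear curves that's a triangle of height MEB(q_m).
DWL = ½ × 6.1700 × 31.4673 = 97.0766.

DWL = $97.1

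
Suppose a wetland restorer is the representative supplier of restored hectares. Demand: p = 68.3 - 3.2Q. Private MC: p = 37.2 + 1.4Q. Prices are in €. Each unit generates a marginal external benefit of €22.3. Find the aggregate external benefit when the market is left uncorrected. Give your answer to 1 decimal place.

€150.8

Market equilibrium (private): 37.2 + 1.4Q = 68.3 - 3.2Q → Q_m = 6.7609.
Total external benefit = MEB × Q_m = 22.3 × 6.7609 = 150.7681.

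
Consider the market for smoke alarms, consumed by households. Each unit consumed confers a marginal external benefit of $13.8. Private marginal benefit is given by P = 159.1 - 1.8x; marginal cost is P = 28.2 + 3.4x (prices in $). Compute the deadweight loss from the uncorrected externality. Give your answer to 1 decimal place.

Market equilibrium (private): 28.2 + 3.4x = 159.1 - 1.8x → x_m = 25.1731.
Social marginal benefit = demand + MEB = 172.9 - 1.8x.
Set SMB = MC: 172.9 - 1.8x = 28.2 + 3.4x → x* = 27.8269.
The loss is the area between SMB and MC from x* to x_m; with linear curves that's a triangle of height MEB(x_m).
DWL = ½ × 2.6538 × 13.8000 = 18.3112.

DWL = $18.3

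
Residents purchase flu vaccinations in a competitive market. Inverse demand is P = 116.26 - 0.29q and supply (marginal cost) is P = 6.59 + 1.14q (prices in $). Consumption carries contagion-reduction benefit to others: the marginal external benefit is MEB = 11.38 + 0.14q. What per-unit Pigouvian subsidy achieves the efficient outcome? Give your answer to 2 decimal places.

Social marginal benefit = demand + MEB = 127.64 - 0.15q.
Set SMB = MC: 127.64 - 0.15q = 6.59 + 1.14q → q* = 93.8372.
The Pigouvian subsidy equals MEB at q*: 11.38 + 0.14×93.8372 = 24.5172.

subsidy = $24.52 per unit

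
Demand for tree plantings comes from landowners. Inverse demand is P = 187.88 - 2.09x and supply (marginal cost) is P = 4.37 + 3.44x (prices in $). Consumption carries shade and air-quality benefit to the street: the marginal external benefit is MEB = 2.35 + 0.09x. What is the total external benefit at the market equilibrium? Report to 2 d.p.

$127.54

Market equilibrium (private): 4.37 + 3.44x = 187.88 - 2.09x → x_m = 33.1844.
Total external benefit = ∫₀^{x_m} (2.35 + 0.09x) dx = 2.35×33.1844 + ½×0.09×33.1844² = 127.5375.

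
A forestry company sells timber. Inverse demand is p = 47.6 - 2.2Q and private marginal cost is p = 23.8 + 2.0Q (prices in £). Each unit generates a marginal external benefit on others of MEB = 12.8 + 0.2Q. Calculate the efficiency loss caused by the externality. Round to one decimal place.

DWL = £24.3

Market equilibrium (private): 23.8 + 2.0Q = 47.6 - 2.2Q → Q_m = 5.6667.
Social marginal cost = private MC − MEB = 11.0 + 1.8Q.
Set SMC = demand: 11.0 + 1.8Q = 47.6 - 2.2Q → Q* = 9.1500.
The loss is the area between SMC and demand from Q* to Q_m; with linear curves that's a triangle of height MEB(Q_m).
DWL = ½ × 3.4833 × 13.9333 = 24.2669.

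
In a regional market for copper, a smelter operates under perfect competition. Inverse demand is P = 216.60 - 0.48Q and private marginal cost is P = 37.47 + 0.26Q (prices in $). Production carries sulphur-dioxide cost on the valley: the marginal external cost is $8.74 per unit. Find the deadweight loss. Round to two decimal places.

Market equilibrium (private): 37.47 + 0.26Q = 216.60 - 0.48Q → Q_m = 242.0676.
Social marginal cost = private MC + MEC = 46.21 + 0.26Q.
Set SMC = demand: 46.21 + 0.26Q = 216.60 - 0.48Q → Q* = 230.2568.
The welfare-loss triangle has base |Q_m − Q*| and height MEC(Q_m) (the vertical gap between SMC and demand is zero at Q* and MEC at Q_m).
DWL = ½ × 11.8108 × 8.7400 = 51.6132.

DWL = $51.61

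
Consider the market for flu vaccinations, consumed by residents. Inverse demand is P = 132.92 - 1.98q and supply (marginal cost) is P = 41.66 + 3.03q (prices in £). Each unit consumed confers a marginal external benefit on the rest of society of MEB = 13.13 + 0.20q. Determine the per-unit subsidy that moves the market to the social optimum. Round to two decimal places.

Social marginal benefit = demand + MEB = 146.05 - 1.78q.
Set SMB = MC: 146.05 - 1.78q = 41.66 + 3.03q → q* = 21.7027.
The Pigouvian subsidy equals MEB at q*: 13.13 + 0.20×21.7027 = 17.4705.

subsidy = £17.47 per unit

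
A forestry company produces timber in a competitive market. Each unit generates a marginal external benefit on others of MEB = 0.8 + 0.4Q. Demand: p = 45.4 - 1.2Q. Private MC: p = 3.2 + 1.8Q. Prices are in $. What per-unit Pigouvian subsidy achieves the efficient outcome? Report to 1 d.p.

Social marginal cost = private MC − MEB = 2.4 + 1.4Q.
Set SMC = demand: 2.4 + 1.4Q = 45.4 - 1.2Q → Q* = 16.5385.
The Pigouvian subsidy equals MEB at Q*: 0.8 + 0.4×16.5385 = 7.4154.

subsidy = $7.4 per unit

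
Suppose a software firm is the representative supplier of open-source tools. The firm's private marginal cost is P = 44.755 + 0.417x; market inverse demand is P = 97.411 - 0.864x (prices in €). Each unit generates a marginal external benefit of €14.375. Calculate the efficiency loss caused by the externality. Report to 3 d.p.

Market equilibrium (private): 44.755 + 0.417x = 97.411 - 0.864x → x_m = 41.1054.
Social marginal cost = private MC − MEB = 30.380 + 0.417x.
Set SMC = demand: 30.380 + 0.417x = 97.411 - 0.864x → x* = 52.3271.
Height of the DWL triangle at x_m is demand(x_m) − SMC(x_m) = MEB(x_m) = 14.3750.
DWL = ½ × 11.2217 × 14.3750 = 80.6560.

DWL = €80.656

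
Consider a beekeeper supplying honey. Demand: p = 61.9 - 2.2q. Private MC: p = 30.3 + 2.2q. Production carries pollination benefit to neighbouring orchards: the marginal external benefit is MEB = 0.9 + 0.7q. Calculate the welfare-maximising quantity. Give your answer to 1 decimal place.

Social marginal cost = private MC − MEB = 29.4 + 1.5q.
Set SMC = demand: 29.4 + 1.5q = 61.9 - 2.2q → q* = 8.7838.

q* = 8.8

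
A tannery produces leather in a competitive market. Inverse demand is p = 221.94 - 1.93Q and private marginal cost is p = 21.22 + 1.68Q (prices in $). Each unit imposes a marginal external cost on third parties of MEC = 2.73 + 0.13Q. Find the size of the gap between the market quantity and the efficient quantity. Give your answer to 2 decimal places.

Market equilibrium (private): 21.22 + 1.68Q = 221.94 - 1.93Q → Q_m = 55.6011.
Social marginal cost = private MC + MEC = 23.95 + 1.81Q.
Set SMC = demand: 23.95 + 1.81Q = 221.94 - 1.93Q → Q* = 52.9385.
Gap = |55.6011 − 52.9385| = 2.6626.

2.66 units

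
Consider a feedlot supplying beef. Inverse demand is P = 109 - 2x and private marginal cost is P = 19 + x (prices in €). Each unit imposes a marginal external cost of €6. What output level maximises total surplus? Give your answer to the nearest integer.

x* = 28

Social marginal cost = private MC + MEC = 25 + x.
Set SMC = demand: 25 + x = 109 - 2x → x* = 28.0000.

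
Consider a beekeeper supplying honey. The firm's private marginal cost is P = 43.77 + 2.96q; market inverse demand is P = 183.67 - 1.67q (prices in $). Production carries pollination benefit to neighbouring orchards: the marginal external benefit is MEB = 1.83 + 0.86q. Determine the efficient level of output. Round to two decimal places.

Social marginal cost = private MC − MEB = 41.94 + 2.10q.
Set SMC = demand: 41.94 + 2.10q = 183.67 - 1.67q → q* = 37.5942.

q* = 37.59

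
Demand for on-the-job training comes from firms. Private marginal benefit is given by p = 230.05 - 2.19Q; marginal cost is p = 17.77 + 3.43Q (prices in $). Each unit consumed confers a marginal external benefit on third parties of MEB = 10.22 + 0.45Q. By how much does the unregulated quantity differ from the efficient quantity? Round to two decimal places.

Market equilibrium (private): 17.77 + 3.43Q = 230.05 - 2.19Q → Q_m = 37.7722.
Social marginal benefit = demand + MEB = 240.27 - 1.74Q.
Set SMB = MC: 240.27 - 1.74Q = 17.77 + 3.43Q → Q* = 43.0368.
Gap = |37.7722 − 43.0368| = 5.2646.

5.26 units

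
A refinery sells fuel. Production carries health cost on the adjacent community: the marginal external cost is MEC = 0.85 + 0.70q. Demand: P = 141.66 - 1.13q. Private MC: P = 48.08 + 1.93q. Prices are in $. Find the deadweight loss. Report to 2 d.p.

Market equilibrium (private): 48.08 + 1.93q = 141.66 - 1.13q → q_m = 30.5817.
Social marginal cost = private MC + MEC = 48.93 + 2.63q.
Set SMC = demand: 48.93 + 2.63q = 141.66 - 1.13q → q* = 24.6622.
Height of the DWL triangle at q_m is SMC(q_m) − demand(q_m) = MEC(q_m) = 22.2572.
DWL = ½ × 5.9195 × 22.2572 = 65.8757.

DWL = $65.88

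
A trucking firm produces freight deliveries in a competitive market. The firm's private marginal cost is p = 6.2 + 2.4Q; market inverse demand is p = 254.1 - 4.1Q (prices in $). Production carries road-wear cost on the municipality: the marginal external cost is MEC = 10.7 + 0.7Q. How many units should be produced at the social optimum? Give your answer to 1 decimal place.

Q* = 32.9

Social marginal cost = private MC + MEC = 16.9 + 3.1Q.
Set SMC = demand: 16.9 + 3.1Q = 254.1 - 4.1Q → Q* = 32.9444.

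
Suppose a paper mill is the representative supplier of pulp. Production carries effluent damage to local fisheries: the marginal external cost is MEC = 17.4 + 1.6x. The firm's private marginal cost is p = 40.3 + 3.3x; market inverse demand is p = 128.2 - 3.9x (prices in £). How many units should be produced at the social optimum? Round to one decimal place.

x* = 8.0

Social marginal cost = private MC + MEC = 57.7 + 4.9x.
Set SMC = demand: 57.7 + 4.9x = 128.2 - 3.9x → x* = 8.0114.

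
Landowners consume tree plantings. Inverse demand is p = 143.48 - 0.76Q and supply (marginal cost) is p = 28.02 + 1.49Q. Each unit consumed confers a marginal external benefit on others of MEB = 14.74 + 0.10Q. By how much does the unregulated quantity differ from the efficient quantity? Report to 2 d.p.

Market equilibrium (private): 28.02 + 1.49Q = 143.48 - 0.76Q → Q_m = 51.3156.
Social marginal benefit = demand + MEB = 158.22 - 0.66Q.
Set SMB = MC: 158.22 - 0.66Q = 28.02 + 1.49Q → Q* = 60.5581.
Gap = |51.3156 − 60.5581| = 9.2425.

9.24 units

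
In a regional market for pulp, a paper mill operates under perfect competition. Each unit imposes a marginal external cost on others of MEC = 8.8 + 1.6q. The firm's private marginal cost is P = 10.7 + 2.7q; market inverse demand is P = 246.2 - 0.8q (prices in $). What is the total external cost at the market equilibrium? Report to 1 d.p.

Market equilibrium (private): 10.7 + 2.7q = 246.2 - 0.8q → q_m = 67.2857.
Total external cost = ∫₀^{q_m} (8.8 + 1.6q) dq = 8.8×67.2857 + ½×1.6×67.2857² = 4214.0065.

$4214.0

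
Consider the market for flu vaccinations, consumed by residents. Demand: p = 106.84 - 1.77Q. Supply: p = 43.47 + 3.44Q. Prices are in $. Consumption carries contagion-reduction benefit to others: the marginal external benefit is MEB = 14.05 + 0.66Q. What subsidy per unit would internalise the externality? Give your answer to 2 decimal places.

subsidy = $25.28 per unit

Social marginal benefit = demand + MEB = 120.89 - 1.11Q.
Set SMB = MC: 120.89 - 1.11Q = 43.47 + 3.44Q → Q* = 17.0154.
The Pigouvian subsidy equals MEB at Q*: 14.05 + 0.66×17.0154 = 25.2802.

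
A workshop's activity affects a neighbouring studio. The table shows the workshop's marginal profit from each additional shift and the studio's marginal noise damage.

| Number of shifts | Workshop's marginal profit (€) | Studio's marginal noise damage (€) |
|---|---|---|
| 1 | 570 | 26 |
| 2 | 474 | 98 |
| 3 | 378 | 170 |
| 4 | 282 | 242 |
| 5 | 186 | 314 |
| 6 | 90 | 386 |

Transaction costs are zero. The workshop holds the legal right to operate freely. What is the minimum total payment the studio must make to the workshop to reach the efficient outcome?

Left alone the workshop would choose level 6 (marginal profit stays positive).
Efficient level: k* = 4 (marginal profit ≥ marginal noise damage through 4).
The studio must at least cover the workshop's forgone profit from cutting 6→4: 186 + 90 = 276.

€276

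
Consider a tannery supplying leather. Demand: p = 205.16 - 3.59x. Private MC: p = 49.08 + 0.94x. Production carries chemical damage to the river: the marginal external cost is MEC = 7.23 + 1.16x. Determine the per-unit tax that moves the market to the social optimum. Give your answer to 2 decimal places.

Social marginal cost = private MC + MEC = 56.31 + 2.10x.
Set SMC = demand: 56.31 + 2.10x = 205.16 - 3.59x → x* = 26.1599.
The Pigouvian tax equals MEC at x*: 7.23 + 1.16×26.1599 = 37.5755.

tax = 37.58 per unit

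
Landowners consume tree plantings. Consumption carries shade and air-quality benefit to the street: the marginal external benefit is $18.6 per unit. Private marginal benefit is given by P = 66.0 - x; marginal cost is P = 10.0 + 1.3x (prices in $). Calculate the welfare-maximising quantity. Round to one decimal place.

x* = 32.4

Social marginal benefit = demand + MEB = 84.6 - x.
Set SMB = MC: 84.6 - x = 10.0 + 1.3x → x* = 32.4348.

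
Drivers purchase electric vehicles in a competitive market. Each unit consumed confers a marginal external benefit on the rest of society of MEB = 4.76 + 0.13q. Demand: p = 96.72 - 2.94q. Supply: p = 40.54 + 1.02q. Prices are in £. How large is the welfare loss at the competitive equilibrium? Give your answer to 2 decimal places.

DWL = £5.69

Market equilibrium (private): 40.54 + 1.02q = 96.72 - 2.94q → q_m = 14.1869.
Social marginal benefit = demand + MEB = 101.48 - 2.81q.
Set SMB = MC: 101.48 - 2.81q = 40.54 + 1.02q → q* = 15.9112.
The loss is the area between SMB and MC from q* to q_m; with linear curves that's a triangle of height MEB(q_m).
DWL = ½ × 1.7243 × 6.6043 = 5.6939.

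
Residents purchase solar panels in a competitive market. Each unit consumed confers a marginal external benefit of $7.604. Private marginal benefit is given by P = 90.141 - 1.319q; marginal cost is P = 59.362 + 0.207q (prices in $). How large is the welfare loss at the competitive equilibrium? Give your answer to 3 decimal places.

DWL = $18.945

Market equilibrium (private): 59.362 + 0.207q = 90.141 - 1.319q → q_m = 20.1697.
Social marginal benefit = demand + MEB = 97.745 - 1.319q.
Set SMB = MC: 97.745 - 1.319q = 59.362 + 0.207q → q* = 25.1527.
Height of the DWL triangle at q_m is SMB(q_m) − MC(q_m) = MEB(q_m) = 7.6040.
DWL = ½ × 4.9830 × 7.6040 = 18.9454.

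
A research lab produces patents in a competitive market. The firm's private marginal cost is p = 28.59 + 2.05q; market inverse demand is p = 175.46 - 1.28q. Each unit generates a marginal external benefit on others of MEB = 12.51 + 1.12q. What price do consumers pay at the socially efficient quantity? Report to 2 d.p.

P = 83.15

Social marginal cost = private MC − MEB = 16.08 + 0.93q.
Set SMC = demand: 16.08 + 0.93q = 175.46 - 1.28q → q* = 72.1176.
Consumer price on the demand curve at q*: 175.46 − 1.28×72.1176 = 83.1495.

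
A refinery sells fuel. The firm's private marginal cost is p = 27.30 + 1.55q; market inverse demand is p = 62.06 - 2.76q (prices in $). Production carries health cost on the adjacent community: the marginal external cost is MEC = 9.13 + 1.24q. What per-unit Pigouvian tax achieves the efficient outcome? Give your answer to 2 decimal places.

Social marginal cost = private MC + MEC = 36.43 + 2.79q.
Set SMC = demand: 36.43 + 2.79q = 62.06 - 2.76q → q* = 4.6180.
The Pigouvian tax equals MEC at q*: 9.13 + 1.24×4.6180 = 14.8563.

tax = $14.86 per unit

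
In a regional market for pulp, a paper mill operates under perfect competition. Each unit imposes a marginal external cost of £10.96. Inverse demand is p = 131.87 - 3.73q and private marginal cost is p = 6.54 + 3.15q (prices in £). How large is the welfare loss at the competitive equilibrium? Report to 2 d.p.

Market equilibrium (private): 6.54 + 3.15q = 131.87 - 3.73q → q_m = 18.2166.
Social marginal cost = private MC + MEC = 17.50 + 3.15q.
Set SMC = demand: 17.50 + 3.15q = 131.87 - 3.73q → q* = 16.6235.
The loss is the area between SMC and demand from q* to q_m; with linear curves that's a triangle of height MEC(q_m).
DWL = ½ × 1.5931 × 10.9600 = 8.7302.

DWL = £8.73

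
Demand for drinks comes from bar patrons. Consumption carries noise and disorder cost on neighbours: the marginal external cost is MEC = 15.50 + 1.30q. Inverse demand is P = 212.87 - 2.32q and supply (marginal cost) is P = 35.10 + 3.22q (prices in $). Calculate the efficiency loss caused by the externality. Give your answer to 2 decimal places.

DWL = $239.29

Market equilibrium (private): 35.10 + 3.22q = 212.87 - 2.32q → q_m = 32.0884.
Social marginal benefit = demand − MEC = 197.37 - 3.62q.
Set SMB = MC: 197.37 - 3.62q = 35.10 + 3.22q → q* = 23.7237.
Between q* and q_m the wedge MC − SMB runs linearly from 0 to MEC(q_m), so the loss is a triangle.
DWL = ½ × 8.3647 × 57.2150 = 239.2932.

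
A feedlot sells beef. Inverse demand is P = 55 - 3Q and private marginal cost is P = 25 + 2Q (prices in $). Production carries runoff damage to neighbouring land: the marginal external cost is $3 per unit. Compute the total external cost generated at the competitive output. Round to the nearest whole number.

Market equilibrium (private): 25 + 2Q = 55 - 3Q → Q_m = 6.0000.
Total external cost = MEC × Q_m = 3 × 6.0000 = 18.0000.

$18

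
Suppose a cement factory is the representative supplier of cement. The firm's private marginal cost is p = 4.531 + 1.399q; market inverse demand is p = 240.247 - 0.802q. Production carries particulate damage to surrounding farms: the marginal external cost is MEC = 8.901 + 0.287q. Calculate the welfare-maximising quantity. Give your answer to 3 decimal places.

Social marginal cost = private MC + MEC = 13.432 + 1.686q.
Set SMC = demand: 13.432 + 1.686q = 240.247 - 0.802q → q* = 91.1636.

q* = 91.164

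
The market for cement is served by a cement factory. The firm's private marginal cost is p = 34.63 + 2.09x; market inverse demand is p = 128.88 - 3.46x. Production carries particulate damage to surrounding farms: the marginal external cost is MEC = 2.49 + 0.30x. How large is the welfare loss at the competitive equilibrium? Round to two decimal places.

DWL = 4.92

Market equilibrium (private): 34.63 + 2.09x = 128.88 - 3.46x → x_m = 16.9820.
Social marginal cost = private MC + MEC = 37.12 + 2.39x.
Set SMC = demand: 37.12 + 2.39x = 128.88 - 3.46x → x* = 15.6855.
The welfare-loss triangle has base |x_m − x*| and height MEC(x_m) (the vertical gap between SMC and demand is zero at x* and MEC at x_m).
DWL = ½ × 1.2965 × 7.5846 = 4.9167.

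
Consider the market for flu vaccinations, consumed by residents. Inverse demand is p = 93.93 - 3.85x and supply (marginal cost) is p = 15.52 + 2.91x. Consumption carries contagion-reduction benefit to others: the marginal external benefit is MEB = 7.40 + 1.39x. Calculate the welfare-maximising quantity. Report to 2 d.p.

x* = 15.98

Social marginal benefit = demand + MEB = 101.33 - 2.46x.
Set SMB = MC: 101.33 - 2.46x = 15.52 + 2.91x → x* = 15.9795.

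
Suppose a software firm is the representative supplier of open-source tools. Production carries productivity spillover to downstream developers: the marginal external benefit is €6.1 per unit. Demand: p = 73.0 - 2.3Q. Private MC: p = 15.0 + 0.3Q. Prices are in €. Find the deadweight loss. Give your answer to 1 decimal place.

DWL = €7.2

Market equilibrium (private): 15.0 + 0.3Q = 73.0 - 2.3Q → Q_m = 22.3077.
Social marginal cost = private MC − MEB = 8.9 + 0.3Q.
Set SMC = demand: 8.9 + 0.3Q = 73.0 - 2.3Q → Q* = 24.6538.
The loss is the area between SMC and demand from Q* to Q_m; with linear curves that's a triangle of height MEB(Q_m).
DWL = ½ × 2.3461 × 6.1000 = 7.1556.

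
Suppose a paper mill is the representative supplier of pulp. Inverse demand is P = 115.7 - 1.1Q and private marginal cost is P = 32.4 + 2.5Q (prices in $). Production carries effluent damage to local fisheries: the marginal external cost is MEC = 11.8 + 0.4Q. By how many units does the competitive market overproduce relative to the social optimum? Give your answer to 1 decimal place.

5.3 units

Market equilibrium (private): 32.4 + 2.5Q = 115.7 - 1.1Q → Q_m = 23.1389.
Social marginal cost = private MC + MEC = 44.2 + 2.9Q.
Set SMC = demand: 44.2 + 2.9Q = 115.7 - 1.1Q → Q* = 17.8750.
Gap = |23.1389 − 17.8750| = 5.2639.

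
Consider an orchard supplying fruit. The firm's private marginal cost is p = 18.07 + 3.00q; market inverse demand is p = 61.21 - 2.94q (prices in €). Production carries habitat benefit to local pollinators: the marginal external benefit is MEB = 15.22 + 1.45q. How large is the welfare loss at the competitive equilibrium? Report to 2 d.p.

DWL = €73.84

Market equilibrium (private): 18.07 + 3.00q = 61.21 - 2.94q → q_m = 7.2626.
Social marginal cost = private MC − MEB = 2.85 + 1.55q.
Set SMC = demand: 2.85 + 1.55q = 61.21 - 2.94q → q* = 12.9978.
Between q* and q_m the wedge demand − SMC runs linearly from 0 to MEB(q_m), so the loss is a triangle.
DWL = ½ × 5.7352 × 25.7508 = 73.8430.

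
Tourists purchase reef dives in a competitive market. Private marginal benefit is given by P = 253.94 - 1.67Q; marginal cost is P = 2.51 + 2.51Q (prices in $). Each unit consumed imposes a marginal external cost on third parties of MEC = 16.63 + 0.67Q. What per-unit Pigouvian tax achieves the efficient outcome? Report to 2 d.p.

tax = $49.07 per unit

Social marginal benefit = demand − MEC = 237.31 - 2.34Q.
Set SMB = MC: 237.31 - 2.34Q = 2.51 + 2.51Q → Q* = 48.4124.
The Pigouvian tax equals MEC at Q*: 16.63 + 0.67×48.4124 = 49.0663.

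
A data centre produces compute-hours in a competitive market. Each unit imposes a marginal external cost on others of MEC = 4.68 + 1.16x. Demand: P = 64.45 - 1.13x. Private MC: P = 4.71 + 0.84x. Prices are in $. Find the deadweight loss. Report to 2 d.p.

DWL = $253.76

Market equilibrium (private): 4.71 + 0.84x = 64.45 - 1.13x → x_m = 30.3249.
Social marginal cost = private MC + MEC = 9.39 + 2.00x.
Set SMC = demand: 9.39 + 2.00x = 64.45 - 1.13x → x* = 17.5911.
Between x* and x_m the wedge SMC − demand runs linearly from 0 to MEC(x_m), so the loss is a triangle.
DWL = ½ × 12.7338 × 39.8569 = 253.7649.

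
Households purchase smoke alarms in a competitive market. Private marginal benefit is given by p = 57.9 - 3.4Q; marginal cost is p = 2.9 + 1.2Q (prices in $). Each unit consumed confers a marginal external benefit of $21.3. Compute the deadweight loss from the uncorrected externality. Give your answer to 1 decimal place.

DWL = $49.3

Market equilibrium (private): 2.9 + 1.2Q = 57.9 - 3.4Q → Q_m = 11.9565.
Social marginal benefit = demand + MEB = 79.2 - 3.4Q.
Set SMB = MC: 79.2 - 3.4Q = 2.9 + 1.2Q → Q* = 16.5870.
The welfare-loss triangle has base |Q_m − Q*| and height MEB(Q_m) (the vertical gap between SMB and MC is zero at Q* and MEB at Q_m).
DWL = ½ × 4.6305 × 21.3000 = 49.3148.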